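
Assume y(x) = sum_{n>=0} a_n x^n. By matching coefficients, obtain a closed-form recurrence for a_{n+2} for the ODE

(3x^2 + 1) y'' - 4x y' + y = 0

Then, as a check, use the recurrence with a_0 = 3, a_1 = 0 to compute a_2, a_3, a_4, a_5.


Substitute y = sum_n a_n x^n.
(1 + 3 x^2) y'' contributes (n+2)(n+1) a_{n+2} + 3 n(n-1) a_n at x^n.
-4 x y'(x) contributes -4 n a_n at x^n.
y(x) contributes 1 a_n at x^n.
Matching x^n: (n+2)(n+1) a_{n+2} + (3 n(n-1) - 4 n + 1) a_n = 0.
Thus a_{n+2} = (-3 n(n-1) + 4 n - 1) / ((n+1)(n+2)) * a_n.

Check with a_0 = 3, a_1 = 0 (apply the recurrence for n = 0, 1, 2, 3): a_0 = 3, a_1 = 0, a_2 = -3/2, a_3 = 0, a_4 = -1/8, a_5 = 0.

a_(n+2) = (-3 n(n-1) + 4 n - 1) / ((n+1)(n+2)) * a_n; check: a_0 = 3, a_1 = 0, a_2 = -3/2, a_3 = 0, a_4 = -1/8, a_5 = 0


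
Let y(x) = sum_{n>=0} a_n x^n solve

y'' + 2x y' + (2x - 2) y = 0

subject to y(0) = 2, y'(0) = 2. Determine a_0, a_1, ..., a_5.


Ansatz: y(x) = sum_{n>=0} a_n x^n, so y'(x) = sum_{n>=1} n a_n x^(n-1) and y''(x) = sum_{n>=2} n(n-1) a_n x^(n-2).
Substitute into P(x) y'' + Q(x) y' + R(x) y = 0 with P(x) = 1, Q(x) = 2x, R(x) = 2x - 2, and match powers of x.
Initial conditions: a_0 = 2, a_1 = 2.
Setting the coefficient of each power of x to zero and solving order by order (substituting the coefficients already found):
  x^0: 2 a_2 - 2 a_0 = 0  ->  2 a_2 = 2 a_0 = 4  ->  a_2 = 2
  x^1: 6 a_3 + 2 a_0 = 0  ->  6 a_3 = -2 a_0 = -4  ->  a_3 = -2/3
  x^2: 12 a_4 + 2 a_2 + 2 a_1 = 0  ->  12 a_4 = -2 a_2 - 2 a_1 = -8  ->  a_4 = -2/3
  x^3: 20 a_5 + 4 a_3 + 2 a_2 = 0  ->  20 a_5 = -4 a_3 - 2 a_2 = -4/3  ->  a_5 = -1/15
Truncated series: y(x) = 2 + 2 x + 2 x^2 - (2/3) x^3 - (2/3) x^4 - (1/15) x^5 + O(x^6).

a_0 = 2; a_1 = 2; a_2 = 2; a_3 = -2/3; a_4 = -2/3; a_5 = -1/15


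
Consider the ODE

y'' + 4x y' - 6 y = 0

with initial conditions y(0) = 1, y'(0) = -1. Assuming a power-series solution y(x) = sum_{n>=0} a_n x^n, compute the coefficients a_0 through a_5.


Ansatz: y(x) = sum_{n>=0} a_n x^n, so y'(x) = sum_{n>=1} n a_n x^(n-1) and y''(x) = sum_{n>=2} n(n-1) a_n x^(n-2).
Substitute into P(x) y'' + Q(x) y' + R(x) y = 0 with P(x) = 1, Q(x) = 4x, R(x) = -6, and match powers of x.
Initial conditions: a_0 = 1, a_1 = -1.
Setting the coefficient of each power of x to zero and solving order by order (substituting the coefficients already found):
  x^0: 2 a_2 - 6 a_0 = 0  ->  2 a_2 = 6 a_0 = 6  ->  a_2 = 3
  x^1: 6 a_3 - 2 a_1 = 0  ->  6 a_3 = 2 a_1 = -2  ->  a_3 = -1/3
  x^2: 12 a_4 + 2 a_2 = 0  ->  12 a_4 = -2 a_2 = -6  ->  a_4 = -1/2
  x^3: 20 a_5 + 6 a_3 = 0  ->  20 a_5 = -6 a_3 = 2  ->  a_5 = 1/10
Truncated series: y(x) = 1 - x + 3 x^2 - (1/3) x^3 - (1/2) x^4 + (1/10) x^5 + O(x^6).

a_0 = 1; a_1 = -1; a_2 = 3; a_3 = -1/3; a_4 = -1/2; a_5 = 1/10


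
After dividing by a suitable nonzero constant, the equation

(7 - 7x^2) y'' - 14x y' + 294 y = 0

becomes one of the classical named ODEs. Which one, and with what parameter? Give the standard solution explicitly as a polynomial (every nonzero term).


All three coefficients share the factor 7; dividing through by 7 gives  (1 - x^2) y'' - 2x y' + 42 y = 0.
This matches the Legendre equation (1 - x^2) y'' - 2x y' + n(n+1) y = 0 (note the -2x y' term) with n(n+1) = 42, so n = 6; the polynomial solution is P_6(x).
With y = sum_k a_k x^k, matching x^k gives (k+2)(k+1) a_{k+2} = [k(k+1) - n(n+1)] a_k = (k - 6)(k + 7) a_k. The right side vanishes at k = 6, so the series with the parity of 6 terminates at degree 6.
Standard normalization (P_n(1) = 1): leading coefficient (2n)!/(2^n (n!)^2) = 479001600/(64*518400) = 231/16, so a_6 = 231/16. Work downward with a_k = (k+1)(k+2) a_{k+2} / ((k - 6)(k + 7)):
  a_4 = (5)(6)(231/16) / ((4 - 6)(4 + 7)) = (3465/8)/(-22) = -315/16
  a_2 = (3)(4)(-315/16) / ((2 - 6)(2 + 7)) = (-945/4)/(-36) = 105/16
  a_0 = (1)(2)(105/16) / ((0 - 6)(0 + 7)) = (105/8)/(-42) = -5/16
Hence P_6(x) = 231 x^6/16 - 315 x^4/16 + 105 x^2/16 - 5/16.

P_6(x); series = 231 x^6/16 - 315 x^4/16 + 105 x^2/16 - 5/16


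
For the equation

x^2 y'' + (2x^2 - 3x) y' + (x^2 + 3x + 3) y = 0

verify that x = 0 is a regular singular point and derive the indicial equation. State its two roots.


Divide by x^2 to reach normal form y'' + P_1(x) y' + P_2(x) y = 0 with P_1(x) = 2 - 3/x and P_2(x) = 1 + 3/x + 3/x^2.
x = 0 is a singular point because the y'-coefficient 2 - 3/x has a pole at x = 0 and the y-coefficient 1 + 3/x + 3/x^2 has a pole at x = 0.
It is a regular singular point because x P_1(x) = p(x) = 2x - 3 and x^2 P_2(x) = q(x) = x^2 + 3x + 3 are polynomials, hence analytic at x = 0.
p(0) = -3,  q(0) = 3.
Indicial equation: r(r-1) + p(0) r + q(0) = 0, i.e. r^2 + (p(0) - 1) r + q(0) = 0, i.e. r^2 - 4 r + 3 = 0.
Discriminant: (-4)^2 - 4(3) = 4, so r = (4 ± 2)/2.
Solving: r_1 = 3, r_2 = 1.

indicial: r^2 - 4 r + 3 = 0; roots r_1 = 3, r_2 = 1


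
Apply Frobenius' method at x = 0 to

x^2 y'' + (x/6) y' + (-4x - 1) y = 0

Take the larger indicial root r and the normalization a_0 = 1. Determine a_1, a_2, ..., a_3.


Write in Frobenius form y'' + (p(x)/x) y' + (q(x)/x^2) y = 0:
  p(x) = 1/6,  q(x) = -4x - 1.
Indicial equation: r(r-1) + (1/6) r + (-1) = 0 -> roots r_1 = 3/2, r_2 = -2/3.
Take r = r_1 = 3/2. Let y(x) = x^r sum_{n>=0} a_n x^n with a_0 = 1.
Substitute y = x^r sum a_n x^n and match x^{r+n}. The recurrence is
  D(n) a_n - 4 a_{n-1} = 0,  where D(n) = (r+n)(r+n-1) + (1/6)(r+n) + (-1).
  a_n = 4 / D(n) * a_{n-1}.
Since the indicial polynomial factors as (r - r_1)(r - r_2), D(n) = (r_1 + n - r_1)(r_1 + n - r_2) = n(n + 13/6).
Evaluating step by step (a_0 = 1):
  n = 1: D(1) = 1(1 + 13/6) = 19/6; numerator = 4(1) = 4; a_1 = (4)/(19/6) = 24/19
  n = 2: D(2) = 2(2 + 13/6) = 25/3; numerator = 4(24/19) = 96/19; a_2 = (96/19)/(25/3) = 288/475
  n = 3: D(3) = 3(3 + 13/6) = 31/2; numerator = 4(288/475) = 1152/475; a_3 = (1152/475)/(31/2) = 2304/14725

r = 3/2; a_0 = 1; a_1 = 24/19; a_2 = 288/475; a_3 = 2304/14725


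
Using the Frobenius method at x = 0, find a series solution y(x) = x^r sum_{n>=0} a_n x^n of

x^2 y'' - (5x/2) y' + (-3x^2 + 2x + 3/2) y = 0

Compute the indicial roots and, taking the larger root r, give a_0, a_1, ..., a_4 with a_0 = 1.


Write in Frobenius form y'' + (p(x)/x) y' + (q(x)/x^2) y = 0:
  p(x) = -5/2,  q(x) = -3x^2 + 2x + 3/2.
Indicial equation: r(r-1) + (-5/2) r + (3/2) = 0 -> roots r_1 = 3, r_2 = 1/2.
Take r = r_1 = 3. Let y(x) = x^r sum_{n>=0} a_n x^n with a_0 = 1.
Substitute y = x^r sum a_n x^n and match x^{r+n}. The recurrence is
  D(n) a_n + 2 a_{n-1} - 3 a_{n-2} = 0,  where D(n) = (r+n)(r+n-1) + (-5/2)(r+n) + (3/2).
  a_n = [-2 a_{n-1} + 3 a_{n-2}] / D(n).
Since the indicial polynomial factors as (r - r_1)(r - r_2), D(n) = (r_1 + n - r_1)(r_1 + n - r_2) = n(n + 5/2).
Evaluating step by step (a_0 = 1):
  n = 1: D(1) = 1(1 + 5/2) = 7/2; numerator = -2(1) = -2; a_1 = (-2)/(7/2) = -4/7
  n = 2: D(2) = 2(2 + 5/2) = 9; numerator = -2(-4/7) + 3(1) = 29/7; a_2 = (29/7)/(9) = 29/63
  n = 3: D(3) = 3(3 + 5/2) = 33/2; numerator = -2(29/63) + 3(-4/7) = -166/63; a_3 = (-166/63)/(33/2) = -332/2079
  n = 4: D(4) = 4(4 + 5/2) = 26; numerator = -2(-332/2079) + 3(29/63) = 505/297; a_4 = (505/297)/(26) = 505/7722

r = 3; a_0 = 1; a_1 = -4/7; a_2 = 29/63; a_3 = -332/2079; a_4 = 505/7722


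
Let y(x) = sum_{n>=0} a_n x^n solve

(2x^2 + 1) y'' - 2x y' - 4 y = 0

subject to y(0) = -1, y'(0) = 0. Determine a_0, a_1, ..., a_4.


Ansatz: y(x) = sum_{n>=0} a_n x^n, so y'(x) = sum_{n>=1} n a_n x^(n-1) and y''(x) = sum_{n>=2} n(n-1) a_n x^(n-2).
Substitute into P(x) y'' + Q(x) y' + R(x) y = 0 with P(x) = 2x^2 + 1, Q(x) = -2x, R(x) = -4, and match powers of x.
Initial conditions: a_0 = -1, a_1 = 0.
Setting the coefficient of each power of x to zero and solving order by order (substituting the coefficients already found):
  x^0: 2 a_2 - 4 a_0 = 0  ->  2 a_2 = 4 a_0 = -4  ->  a_2 = -2
  x^1: 6 a_3 - 6 a_1 = 0  ->  6 a_3 = 6 a_1 = 0  ->  a_3 = 0
  x^2: 12 a_4 - 4 a_2 = 0  ->  12 a_4 = 4 a_2 = -8  ->  a_4 = -2/3
Truncated series: y(x) = -1 - 2 x^2 - (2/3) x^4 + O(x^5).

a_0 = -1; a_1 = 0; a_2 = -2; a_3 = 0; a_4 = -2/3


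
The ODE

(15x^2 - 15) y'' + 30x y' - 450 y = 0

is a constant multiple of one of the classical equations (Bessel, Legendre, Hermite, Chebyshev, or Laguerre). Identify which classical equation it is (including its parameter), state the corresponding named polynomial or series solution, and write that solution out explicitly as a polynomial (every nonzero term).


All three coefficients share the factor -15; dividing through by -15 gives  (1 - x^2) y'' - 2x y' + 30 y = 0.
This matches the Legendre equation (1 - x^2) y'' - 2x y' + n(n+1) y = 0 (note the -2x y' term) with n(n+1) = 30, so n = 5; the polynomial solution is P_5(x).
With y = sum_k a_k x^k, matching x^k gives (k+2)(k+1) a_{k+2} = [k(k+1) - n(n+1)] a_k = (k - 5)(k + 6) a_k. The right side vanishes at k = 5, so the series with the parity of 5 terminates at degree 5.
Standard normalization (P_n(1) = 1): leading coefficient (2n)!/(2^n (n!)^2) = 3628800/(32*14400) = 63/8, so a_5 = 63/8. Work downward with a_k = (k+1)(k+2) a_{k+2} / ((k - 5)(k + 6)):
  a_3 = (4)(5)(63/8) / ((3 - 5)(3 + 6)) = (315/2)/(-18) = -35/4
  a_1 = (2)(3)(-35/4) / ((1 - 5)(1 + 6)) = (-105/2)/(-28) = 15/8
Hence P_5(x) = 63 x^5/8 - 35 x^3/4 + 15 x/8.

P_5(x); series = 63 x^5/8 - 35 x^3/4 + 15 x/8


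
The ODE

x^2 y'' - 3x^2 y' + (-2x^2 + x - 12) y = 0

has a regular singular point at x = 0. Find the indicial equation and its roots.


Divide by x^2 to reach normal form y'' + P_1(x) y' + P_2(x) y = 0 with P_1(x) = -3 and P_2(x) = -2 + 1/x - 12/x^2.
x = 0 is a singular point because the y-coefficient -2 + 1/x - 12/x^2 has a pole at x = 0.
It is a regular singular point because x P_1(x) = p(x) = -3x and x^2 P_2(x) = q(x) = -2x^2 + x - 12 are polynomials, hence analytic at x = 0.
p(0) = 0,  q(0) = -12.
Indicial equation: r(r-1) + p(0) r + q(0) = 0, i.e. r^2 + (p(0) - 1) r + q(0) = 0, i.e. r^2 - 1 r - 12 = 0.
Discriminant: (-1)^2 - 4(-12) = 49, so r = (1 ± 7)/2.
Solving: r_1 = 4, r_2 = -3.

indicial: r^2 - 1 r - 12 = 0; roots r_1 = 4, r_2 = -3


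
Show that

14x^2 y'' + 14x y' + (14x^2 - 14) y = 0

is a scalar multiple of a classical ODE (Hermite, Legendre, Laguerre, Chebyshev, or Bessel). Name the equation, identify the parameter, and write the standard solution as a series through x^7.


All three coefficients share the factor 14; dividing through by 14 gives  x^2 y'' + x y' + (x^2 - 1) y = 0.
This matches the Bessel equation x^2 y'' + x y' + (x^2 - nu^2) y = 0 with nu^2 = 1, so nu = 1; the solution bounded at x = 0 is J_1(x).
Frobenius at x = 0: indicial roots ±nu; for r = nu the recurrence k(k + 2nu) c_k = -c_{k-2} gives the standard series J_nu(x) = sum_{k>=0} (-1)^k / (k! (k+nu)!) (x/2)^(2k+nu). Evaluate the first 4 terms:
  k = 0: (-1)^0 / (0! * 1! * 2^1) x^1 = 1/(1*1*2) x^1 = (1/2) x^1
  k = 1: (-1)^1 / (1! * 2! * 2^3) x^3 = -1/(1*2*8) x^3 = (-1/16) x^3
  k = 2: (-1)^2 / (2! * 3! * 2^5) x^5 = 1/(2*6*32) x^5 = (1/384) x^5
  k = 3: (-1)^3 / (3! * 4! * 2^7) x^7 = -1/(6*24*128) x^7 = (-1/18432) x^7
Hence J_1(x) = -x^7/18432 + x^5/384 - x^3/16 + x/2 + ....

J_1(x); series = -x^7/18432 + x^5/384 - x^3/16 + x/2


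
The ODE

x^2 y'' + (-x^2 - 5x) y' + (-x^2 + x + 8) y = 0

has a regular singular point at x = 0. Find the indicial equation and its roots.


Divide by x^2 to reach normal form y'' + P_1(x) y' + P_2(x) y = 0 with P_1(x) = -1 - 5/x and P_2(x) = -1 + 1/x + 8/x^2.
x = 0 is a singular point because the y'-coefficient -1 - 5/x has a pole at x = 0 and the y-coefficient -1 + 1/x + 8/x^2 has a pole at x = 0.
It is a regular singular point because x P_1(x) = p(x) = -x - 5 and x^2 P_2(x) = q(x) = -x^2 + x + 8 are polynomials, hence analytic at x = 0.
p(0) = -5,  q(0) = 8.
Indicial equation: r(r-1) + p(0) r + q(0) = 0, i.e. r^2 + (p(0) - 1) r + q(0) = 0, i.e. r^2 - 6 r + 8 = 0.
Discriminant: (-6)^2 - 4(8) = 4, so r = (6 ± 2)/2.
Solving: r_1 = 4, r_2 = 2.

indicial: r^2 - 6 r + 8 = 0; roots r_1 = 4, r_2 = 2


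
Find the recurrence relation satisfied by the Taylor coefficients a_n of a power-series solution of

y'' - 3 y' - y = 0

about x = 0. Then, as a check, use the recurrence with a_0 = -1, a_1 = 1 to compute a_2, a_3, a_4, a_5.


Substitute y = sum_n a_n x^n.
y''(x) has coefficient (n+2)(n+1) a_{n+2} at x^n;
-3 y'(x) has coefficient -3 (n+1) a_{n+1} at x^n;
-y(x) has coefficient -1 a_n at x^n.
Matching x^n: (n+2)(n+1) a_{n+2} - 3 (n+1) a_{n+1} - 1 a_n = 0.
Thus a_{n+2} = [3 (n+1) a_{n+1} + 1 a_n] / ((n+1)(n+2)).

Check with a_0 = -1, a_1 = 1 (apply the recurrence for n = 0, 1, 2, 3): a_0 = -1, a_1 = 1, a_2 = 1, a_3 = 7/6, a_4 = 23/24, a_5 = 19/30.

a_(n+2) = [3 (n+1) a_(n+1) + 1 a_n] / ((n+1)(n+2)); check: a_0 = -1, a_1 = 1, a_2 = 1, a_3 = 7/6, a_4 = 23/24, a_5 = 19/30


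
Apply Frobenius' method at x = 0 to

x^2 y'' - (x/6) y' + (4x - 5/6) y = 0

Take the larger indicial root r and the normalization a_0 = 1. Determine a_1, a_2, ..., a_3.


Write in Frobenius form y'' + (p(x)/x) y' + (q(x)/x^2) y = 0:
  p(x) = -1/6,  q(x) = 4x - 5/6.
Indicial equation: r(r-1) + (-1/6) r + (-5/6) = 0 -> roots r_1 = 5/3, r_2 = -1/2.
Take r = r_1 = 5/3. Let y(x) = x^r sum_{n>=0} a_n x^n with a_0 = 1.
Substitute y = x^r sum a_n x^n and match x^{r+n}. The recurrence is
  D(n) a_n + 4 a_{n-1} = 0,  where D(n) = (r+n)(r+n-1) + (-1/6)(r+n) + (-5/6).
  a_n = -4 / D(n) * a_{n-1}.
Since the indicial polynomial factors as (r - r_1)(r - r_2), D(n) = (r_1 + n - r_1)(r_1 + n - r_2) = n(n + 13/6).
Evaluating step by step (a_0 = 1):
  n = 1: D(1) = 1(1 + 13/6) = 19/6; numerator = -4(1) = -4; a_1 = (-4)/(19/6) = -24/19
  n = 2: D(2) = 2(2 + 13/6) = 25/3; numerator = -4(-24/19) = 96/19; a_2 = (96/19)/(25/3) = 288/475
  n = 3: D(3) = 3(3 + 13/6) = 31/2; numerator = -4(288/475) = -1152/475; a_3 = (-1152/475)/(31/2) = -2304/14725

r = 5/3; a_0 = 1; a_1 = -24/19; a_2 = 288/475; a_3 = -2304/14725


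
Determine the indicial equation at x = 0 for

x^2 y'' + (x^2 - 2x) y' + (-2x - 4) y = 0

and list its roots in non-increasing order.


Divide by x^2 to reach normal form y'' + P_1(x) y' + P_2(x) y = 0 with P_1(x) = 1 - 2/x and P_2(x) = -2/x - 4/x^2.
x = 0 is a singular point because the y'-coefficient 1 - 2/x has a pole at x = 0 and the y-coefficient -2/x - 4/x^2 has a pole at x = 0.
It is a regular singular point because x P_1(x) = p(x) = x - 2 and x^2 P_2(x) = q(x) = -2x - 4 are polynomials, hence analytic at x = 0.
p(0) = -2,  q(0) = -4.
Indicial equation: r(r-1) + p(0) r + q(0) = 0, i.e. r^2 + (p(0) - 1) r + q(0) = 0, i.e. r^2 - 3 r - 4 = 0.
Discriminant: (-3)^2 - 4(-4) = 25, so r = (3 ± 5)/2.
Solving: r_1 = 4, r_2 = -1.

indicial: r^2 - 3 r - 4 = 0; roots r_1 = 4, r_2 = -1


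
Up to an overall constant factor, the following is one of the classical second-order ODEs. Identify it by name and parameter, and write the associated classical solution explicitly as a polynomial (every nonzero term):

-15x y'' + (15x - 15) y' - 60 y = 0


All three coefficients share the factor -15; dividing through by -15 gives  x y'' + (1 - x) y' + 4 y = 0.
This matches the Laguerre equation x y'' + (1 - x) y' + n y = 0 with n = 4; the polynomial solution is L_4(x).
With y = sum_k a_k x^k, matching x^k gives (k+1)k a_{k+1} + (k+1) a_{k+1} - k a_k + n a_k = 0, i.e. (k+1)^2 a_{k+1} = (k - n) a_k = (k - 4) a_k. The right side vanishes at k = 4, so the series terminates at degree 4.
Standard normalization L_n(0) = 1 gives a_0 = 1. Work upward with a_{k+1} = (k - 4) a_k / (k+1)^2:
  a_1 = (0 - 4)(1) / 1^2 = -4/1 = -4
  a_2 = (1 - 4)(-4) / 2^2 = 12/4 = 3
  a_3 = (2 - 4)(3) / 3^2 = -6/9 = -2/3
  a_4 = (3 - 4)(-2/3) / 4^2 = (2/3)/16 = 1/24
Hence L_4(x) = x^4/24 - 2 x^3/3 + 3 x^2 - 4 x + 1.

L_4(x); series = x^4/24 - 2 x^3/3 + 3 x^2 - 4 x + 1


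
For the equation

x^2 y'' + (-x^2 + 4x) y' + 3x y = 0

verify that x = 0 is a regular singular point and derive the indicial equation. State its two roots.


Divide by x^2 to reach normal form y'' + P_1(x) y' + P_2(x) y = 0 with P_1(x) = -1 + 4/x and P_2(x) = 3/x.
x = 0 is a singular point because the y'-coefficient -1 + 4/x has a pole at x = 0 and the y-coefficient 3/x has a pole at x = 0.
It is a regular singular point because x P_1(x) = p(x) = 4 - x and x^2 P_2(x) = q(x) = 3x are polynomials, hence analytic at x = 0.
p(0) = 4,  q(0) = 0.
Indicial equation: r(r-1) + p(0) r + q(0) = 0, i.e. r^2 + (p(0) - 1) r + q(0) = 0, i.e. r^2 + 3 r = 0.
Discriminant: (3)^2 - 4(0) = 9, so r = (-3 ± 3)/2.
Solving: r_1 = 0, r_2 = -3.

indicial: r^2 + 3 r = 0; roots r_1 = 0, r_2 = -3


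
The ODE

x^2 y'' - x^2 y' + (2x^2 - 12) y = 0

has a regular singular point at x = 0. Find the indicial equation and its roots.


Divide by x^2 to reach normal form y'' + P_1(x) y' + P_2(x) y = 0 with P_1(x) = -1 and P_2(x) = 2 - 12/x^2.
x = 0 is a singular point because the y-coefficient 2 - 12/x^2 has a pole at x = 0.
It is a regular singular point because x P_1(x) = p(x) = -x and x^2 P_2(x) = q(x) = 2x^2 - 12 are polynomials, hence analytic at x = 0.
p(0) = 0,  q(0) = -12.
Indicial equation: r(r-1) + p(0) r + q(0) = 0, i.e. r^2 + (p(0) - 1) r + q(0) = 0, i.e. r^2 - 1 r - 12 = 0.
Discriminant: (-1)^2 - 4(-12) = 49, so r = (1 ± 7)/2.
Solving: r_1 = 4, r_2 = -3.

indicial: r^2 - 1 r - 12 = 0; roots r_1 = 4, r_2 = -3


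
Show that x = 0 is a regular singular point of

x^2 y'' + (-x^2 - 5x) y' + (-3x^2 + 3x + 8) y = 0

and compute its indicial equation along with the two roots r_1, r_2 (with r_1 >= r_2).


Divide by x^2 to reach normal form y'' + P_1(x) y' + P_2(x) y = 0 with P_1(x) = -1 - 5/x and P_2(x) = -3 + 3/x + 8/x^2.
x = 0 is a singular point because the y'-coefficient -1 - 5/x has a pole at x = 0 and the y-coefficient -3 + 3/x + 8/x^2 has a pole at x = 0.
It is a regular singular point because x P_1(x) = p(x) = -x - 5 and x^2 P_2(x) = q(x) = -3x^2 + 3x + 8 are polynomials, hence analytic at x = 0.
p(0) = -5,  q(0) = 8.
Indicial equation: r(r-1) + p(0) r + q(0) = 0, i.e. r^2 + (p(0) - 1) r + q(0) = 0, i.e. r^2 - 6 r + 8 = 0.
Discriminant: (-6)^2 - 4(8) = 4, so r = (6 ± 2)/2.
Solving: r_1 = 4, r_2 = 2.

indicial: r^2 - 6 r + 8 = 0; roots r_1 = 4, r_2 = 2


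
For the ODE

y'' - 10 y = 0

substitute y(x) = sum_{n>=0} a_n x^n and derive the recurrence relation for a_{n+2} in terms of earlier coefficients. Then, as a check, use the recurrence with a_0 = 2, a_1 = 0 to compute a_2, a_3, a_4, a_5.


Substitute y = sum_n a_n x^n into y'' + (const) y = 0.
y''(x) = sum_{n>=0} (n+2)(n+1) a_{n+2} x^n.
The ODE becomes sum_n [(n+2)(n+1) a_{n+2} - 10 a_n] x^n = 0.
Setting each coefficient to zero gives the recurrence:
  (n+2)(n+1) a_{n+2} - 10 a_n = 0,
  a_{n+2} = 10 / ((n+1)(n+2)) a_n.

Check with a_0 = 2, a_1 = 0 (apply the recurrence for n = 0, 1, 2, 3): a_0 = 2, a_1 = 0, a_2 = 10, a_3 = 0, a_4 = 25/3, a_5 = 0.

a_{n+2} = 10/((n+1)(n+2)) * a_n; check: a_0 = 2, a_1 = 0, a_2 = 10, a_3 = 0, a_4 = 25/3, a_5 = 0


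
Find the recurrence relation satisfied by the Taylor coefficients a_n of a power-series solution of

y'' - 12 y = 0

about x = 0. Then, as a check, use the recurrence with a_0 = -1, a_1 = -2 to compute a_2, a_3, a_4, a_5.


Substitute y = sum_n a_n x^n into y'' + (const) y = 0.
y''(x) = sum_{n>=0} (n+2)(n+1) a_{n+2} x^n.
The ODE becomes sum_n [(n+2)(n+1) a_{n+2} - 12 a_n] x^n = 0.
Setting each coefficient to zero gives the recurrence:
  (n+2)(n+1) a_{n+2} - 12 a_n = 0,
  a_{n+2} = 12 / ((n+1)(n+2)) a_n.

Check with a_0 = -1, a_1 = -2 (apply the recurrence for n = 0, 1, 2, 3): a_0 = -1, a_1 = -2, a_2 = -6, a_3 = -4, a_4 = -6, a_5 = -12/5.

a_{n+2} = 12/((n+1)(n+2)) * a_n; check: a_0 = -1, a_1 = -2, a_2 = -6, a_3 = -4, a_4 = -6, a_5 = -12/5


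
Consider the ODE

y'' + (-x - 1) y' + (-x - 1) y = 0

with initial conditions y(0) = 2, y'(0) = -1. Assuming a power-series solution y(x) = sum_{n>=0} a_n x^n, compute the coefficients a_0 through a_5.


Ansatz: y(x) = sum_{n>=0} a_n x^n, so y'(x) = sum_{n>=1} n a_n x^(n-1) and y''(x) = sum_{n>=2} n(n-1) a_n x^(n-2).
Substitute into P(x) y'' + Q(x) y' + R(x) y = 0 with P(x) = 1, Q(x) = -x - 1, R(x) = -x - 1, and match powers of x.
Initial conditions: a_0 = 2, a_1 = -1.
Setting the coefficient of each power of x to zero and solving order by order (substituting the coefficients already found):
  x^0: 2 a_2 - a_1 - a_0 = 0  ->  2 a_2 = a_1 + a_0 = 1  ->  a_2 = 1/2
  x^1: 6 a_3 - 2 a_2 - 2 a_1 - a_0 = 0  ->  6 a_3 = 2 a_2 + 2 a_1 + a_0 = 1  ->  a_3 = 1/6
  x^2: 12 a_4 - 3 a_3 - 3 a_2 - a_1 = 0  ->  12 a_4 = 3 a_3 + 3 a_2 + a_1 = 1  ->  a_4 = 1/12
  x^3: 20 a_5 - 4 a_4 - 4 a_3 - a_2 = 0  ->  20 a_5 = 4 a_4 + 4 a_3 + a_2 = 3/2  ->  a_5 = 3/40
Truncated series: y(x) = 2 - x + (1/2) x^2 + (1/6) x^3 + (1/12) x^4 + (3/40) x^5 + O(x^6).

a_0 = 2; a_1 = -1; a_2 = 1/2; a_3 = 1/6; a_4 = 1/12; a_5 = 3/40


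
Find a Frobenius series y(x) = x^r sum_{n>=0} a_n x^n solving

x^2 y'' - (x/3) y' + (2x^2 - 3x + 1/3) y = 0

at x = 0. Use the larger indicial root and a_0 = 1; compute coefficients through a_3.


Write in Frobenius form y'' + (p(x)/x) y' + (q(x)/x^2) y = 0:
  p(x) = -1/3,  q(x) = 2x^2 - 3x + 1/3.
Indicial equation: r(r-1) + (-1/3) r + (1/3) = 0 -> roots r_1 = 1, r_2 = 1/3.
Take r = r_1 = 1. Let y(x) = x^r sum_{n>=0} a_n x^n with a_0 = 1.
Substitute y = x^r sum a_n x^n and match x^{r+n}. The recurrence is
  D(n) a_n - 3 a_{n-1} + 2 a_{n-2} = 0,  where D(n) = (r+n)(r+n-1) + (-1/3)(r+n) + (1/3).
  a_n = [3 a_{n-1} - 2 a_{n-2}] / D(n).
Since the indicial polynomial factors as (r - r_1)(r - r_2), D(n) = (r_1 + n - r_1)(r_1 + n - r_2) = n(n + 2/3).
Evaluating step by step (a_0 = 1):
  n = 1: D(1) = 1(1 + 2/3) = 5/3; numerator = 3(1) = 3; a_1 = (3)/(5/3) = 9/5
  n = 2: D(2) = 2(2 + 2/3) = 16/3; numerator = 3(9/5) - 2(1) = 17/5; a_2 = (17/5)/(16/3) = 51/80
  n = 3: D(3) = 3(3 + 2/3) = 11; numerator = 3(51/80) - 2(9/5) = -27/16; a_3 = (-27/16)/(11) = -27/176

r = 1; a_0 = 1; a_1 = 9/5; a_2 = 51/80; a_3 = -27/176


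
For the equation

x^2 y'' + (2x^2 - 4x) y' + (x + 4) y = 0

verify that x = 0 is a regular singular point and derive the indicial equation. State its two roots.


Divide by x^2 to reach normal form y'' + P_1(x) y' + P_2(x) y = 0 with P_1(x) = 2 - 4/x and P_2(x) = 1/x + 4/x^2.
x = 0 is a singular point because the y'-coefficient 2 - 4/x has a pole at x = 0 and the y-coefficient 1/x + 4/x^2 has a pole at x = 0.
It is a regular singular point because x P_1(x) = p(x) = 2x - 4 and x^2 P_2(x) = q(x) = x + 4 are polynomials, hence analytic at x = 0.
p(0) = -4,  q(0) = 4.
Indicial equation: r(r-1) + p(0) r + q(0) = 0, i.e. r^2 + (p(0) - 1) r + q(0) = 0, i.e. r^2 - 5 r + 4 = 0.
Discriminant: (-5)^2 - 4(4) = 9, so r = (5 ± 3)/2.
Solving: r_1 = 4, r_2 = 1.

indicial: r^2 - 5 r + 4 = 0; roots r_1 = 4, r_2 = 1


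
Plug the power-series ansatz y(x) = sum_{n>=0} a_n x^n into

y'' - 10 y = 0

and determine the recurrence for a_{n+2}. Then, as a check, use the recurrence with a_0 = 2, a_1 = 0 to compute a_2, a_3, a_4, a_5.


Substitute y = sum_n a_n x^n into y'' + (const) y = 0.
y''(x) = sum_{n>=0} (n+2)(n+1) a_{n+2} x^n.
The ODE becomes sum_n [(n+2)(n+1) a_{n+2} - 10 a_n] x^n = 0.
Setting each coefficient to zero gives the recurrence:
  (n+2)(n+1) a_{n+2} - 10 a_n = 0,
  a_{n+2} = 10 / ((n+1)(n+2)) a_n.

Check with a_0 = 2, a_1 = 0 (apply the recurrence for n = 0, 1, 2, 3): a_0 = 2, a_1 = 0, a_2 = 10, a_3 = 0, a_4 = 25/3, a_5 = 0.

a_{n+2} = 10/((n+1)(n+2)) * a_n; check: a_0 = 2, a_1 = 0, a_2 = 10, a_3 = 0, a_4 = 25/3, a_5 = 0


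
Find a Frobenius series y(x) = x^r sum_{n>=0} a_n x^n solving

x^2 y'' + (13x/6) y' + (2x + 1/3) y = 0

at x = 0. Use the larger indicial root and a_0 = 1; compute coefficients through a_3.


Write in Frobenius form y'' + (p(x)/x) y' + (q(x)/x^2) y = 0:
  p(x) = 13/6,  q(x) = 2x + 1/3.
Indicial equation: r(r-1) + (13/6) r + (1/3) = 0 -> roots r_1 = -1/2, r_2 = -2/3.
Take r = r_1 = -1/2. Let y(x) = x^r sum_{n>=0} a_n x^n with a_0 = 1.
Substitute y = x^r sum a_n x^n and match x^{r+n}. The recurrence is
  D(n) a_n + 2 a_{n-1} = 0,  where D(n) = (r+n)(r+n-1) + (13/6)(r+n) + (1/3).
  a_n = -2 / D(n) * a_{n-1}.
Since the indicial polynomial factors as (r - r_1)(r - r_2), D(n) = (r_1 + n - r_1)(r_1 + n - r_2) = n(n + 1/6).
Evaluating step by step (a_0 = 1):
  n = 1: D(1) = 1(1 + 1/6) = 7/6; numerator = -2(1) = -2; a_1 = (-2)/(7/6) = -12/7
  n = 2: D(2) = 2(2 + 1/6) = 13/3; numerator = -2(-12/7) = 24/7; a_2 = (24/7)/(13/3) = 72/91
  n = 3: D(3) = 3(3 + 1/6) = 19/2; numerator = -2(72/91) = -144/91; a_3 = (-144/91)/(19/2) = -288/1729

r = -1/2; a_0 = 1; a_1 = -12/7; a_2 = 72/91; a_3 = -288/1729


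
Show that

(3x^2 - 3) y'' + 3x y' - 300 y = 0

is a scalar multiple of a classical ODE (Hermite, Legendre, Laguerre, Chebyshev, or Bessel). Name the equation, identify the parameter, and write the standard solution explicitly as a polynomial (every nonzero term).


All three coefficients share the factor -3; dividing through by -3 gives  (1 - x^2) y'' - x y' + 100 y = 0.
This matches the Chebyshev equation (1 - x^2) y'' - x y' + n^2 y = 0 (note the -x y' term, not -2x y') with n^2 = 100, so n = 10; the polynomial solution is T_10(x).
With y = sum_k a_k x^k, matching x^k gives (k+2)(k+1) a_{k+2} = (k^2 - n^2) a_k = (k - 10)(k + 10) a_k. The right side vanishes at k = 10, so the series with the parity of 10 terminates at degree 10.
Standard normalization: leading coefficient of T_n is 2^(n-1), so a_10 = 2^9 = 512. Work downward with a_k = (k+1)(k+2) a_{k+2} / ((k - 10)(k + 10)):
  a_8 = (9)(10)(512) / ((8 - 10)(8 + 10)) = 46080/(-36) = -1280
  a_6 = (7)(8)(-1280) / ((6 - 10)(6 + 10)) = -71680/(-64) = 1120
  a_4 = (5)(6)(1120) / ((4 - 10)(4 + 10)) = 33600/(-84) = -400
  a_2 = (3)(4)(-400) / ((2 - 10)(2 + 10)) = -4800/(-96) = 50
  a_0 = (1)(2)(50) / ((0 - 10)(0 + 10)) = 100/(-100) = -1
Hence T_10(x) = 512 x^10 - 1280 x^8 + 1120 x^6 - 400 x^4 + 50 x^2 - 1.

T_10(x); series = 512 x^10 - 1280 x^8 + 1120 x^6 - 400 x^4 + 50 x^2 - 1


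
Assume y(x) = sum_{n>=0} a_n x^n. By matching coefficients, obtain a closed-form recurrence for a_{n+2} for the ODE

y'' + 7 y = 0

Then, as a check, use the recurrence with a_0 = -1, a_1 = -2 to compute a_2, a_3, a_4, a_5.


Substitute y = sum_n a_n x^n into y'' + (const) y = 0.
y''(x) = sum_{n>=0} (n+2)(n+1) a_{n+2} x^n.
The ODE becomes sum_n [(n+2)(n+1) a_{n+2} + 7 a_n] x^n = 0.
Setting each coefficient to zero gives the recurrence:
  (n+2)(n+1) a_{n+2} + 7 a_n = 0,
  a_{n+2} = -7 / ((n+1)(n+2)) a_n.

Check with a_0 = -1, a_1 = -2 (apply the recurrence for n = 0, 1, 2, 3): a_0 = -1, a_1 = -2, a_2 = 7/2, a_3 = 7/3, a_4 = -49/24, a_5 = -49/60.

a_{n+2} = -7/((n+1)(n+2)) * a_n; check: a_0 = -1, a_1 = -2, a_2 = 7/2, a_3 = 7/3, a_4 = -49/24, a_5 = -49/60


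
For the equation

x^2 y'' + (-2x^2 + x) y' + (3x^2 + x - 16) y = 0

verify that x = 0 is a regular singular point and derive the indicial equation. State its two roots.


Divide by x^2 to reach normal form y'' + P_1(x) y' + P_2(x) y = 0 with P_1(x) = -2 + 1/x and P_2(x) = 3 + 1/x - 16/x^2.
x = 0 is a singular point because the y'-coefficient -2 + 1/x has a pole at x = 0 and the y-coefficient 3 + 1/x - 16/x^2 has a pole at x = 0.
It is a regular singular point because x P_1(x) = p(x) = 1 - 2x and x^2 P_2(x) = q(x) = 3x^2 + x - 16 are polynomials, hence analytic at x = 0.
p(0) = 1,  q(0) = -16.
Indicial equation: r(r-1) + p(0) r + q(0) = 0, i.e. r^2 + (p(0) - 1) r + q(0) = 0, i.e. r^2 - 16 = 0.
Discriminant: (0)^2 - 4(-16) = 64, so r = (0 ± 8)/2.
Solving: r_1 = 4, r_2 = -4.

indicial: r^2 - 16 = 0; roots r_1 = 4, r_2 = -4


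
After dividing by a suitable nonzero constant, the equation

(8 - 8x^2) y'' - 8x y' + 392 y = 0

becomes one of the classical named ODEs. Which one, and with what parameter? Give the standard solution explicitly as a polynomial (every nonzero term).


All three coefficients share the factor 8; dividing through by 8 gives  (1 - x^2) y'' - x y' + 49 y = 0.
This matches the Chebyshev equation (1 - x^2) y'' - x y' + n^2 y = 0 (note the -x y' term, not -2x y') with n^2 = 49, so n = 7; the polynomial solution is T_7(x).
With y = sum_k a_k x^k, matching x^k gives (k+2)(k+1) a_{k+2} = (k^2 - n^2) a_k = (k - 7)(k + 7) a_k. The right side vanishes at k = 7, so the series with the parity of 7 terminates at degree 7.
Standard normalization: leading coefficient of T_n is 2^(n-1), so a_7 = 2^6 = 64. Work downward with a_k = (k+1)(k+2) a_{k+2} / ((k - 7)(k + 7)):
  a_5 = (6)(7)(64) / ((5 - 7)(5 + 7)) = 2688/(-24) = -112
  a_3 = (4)(5)(-112) / ((3 - 7)(3 + 7)) = -2240/(-40) = 56
  a_1 = (2)(3)(56) / ((1 - 7)(1 + 7)) = 336/(-48) = -7
Hence T_7(x) = 64 x^7 - 112 x^5 + 56 x^3 - 7 x.

T_7(x); series = 64 x^7 - 112 x^5 + 56 x^3 - 7 x


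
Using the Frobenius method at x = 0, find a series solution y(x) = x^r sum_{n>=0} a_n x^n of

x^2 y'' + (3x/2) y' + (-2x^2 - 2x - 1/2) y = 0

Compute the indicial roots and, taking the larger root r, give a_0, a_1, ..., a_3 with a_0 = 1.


Write in Frobenius form y'' + (p(x)/x) y' + (q(x)/x^2) y = 0:
  p(x) = 3/2,  q(x) = -2x^2 - 2x - 1/2.
Indicial equation: r(r-1) + (3/2) r + (-1/2) = 0 -> roots r_1 = 1/2, r_2 = -1.
Take r = r_1 = 1/2. Let y(x) = x^r sum_{n>=0} a_n x^n with a_0 = 1.
Substitute y = x^r sum a_n x^n and match x^{r+n}. The recurrence is
  D(n) a_n - 2 a_{n-1} - 2 a_{n-2} = 0,  where D(n) = (r+n)(r+n-1) + (3/2)(r+n) + (-1/2).
  a_n = [2 a_{n-1} + 2 a_{n-2}] / D(n).
Since the indicial polynomial factors as (r - r_1)(r - r_2), D(n) = (r_1 + n - r_1)(r_1 + n - r_2) = n(n + 3/2).
Evaluating step by step (a_0 = 1):
  n = 1: D(1) = 1(1 + 3/2) = 5/2; numerator = 2(1) = 2; a_1 = (2)/(5/2) = 4/5
  n = 2: D(2) = 2(2 + 3/2) = 7; numerator = 2(4/5) + 2(1) = 18/5; a_2 = (18/5)/(7) = 18/35
  n = 3: D(3) = 3(3 + 3/2) = 27/2; numerator = 2(18/35) + 2(4/5) = 92/35; a_3 = (92/35)/(27/2) = 184/945

r = 1/2; a_0 = 1; a_1 = 4/5; a_2 = 18/35; a_3 = 184/945


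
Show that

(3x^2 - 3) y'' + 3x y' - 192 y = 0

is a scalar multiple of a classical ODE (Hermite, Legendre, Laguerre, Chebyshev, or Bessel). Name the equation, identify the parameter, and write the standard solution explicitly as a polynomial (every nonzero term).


All three coefficients share the factor -3; dividing through by -3 gives  (1 - x^2) y'' - x y' + 64 y = 0.
This matches the Chebyshev equation (1 - x^2) y'' - x y' + n^2 y = 0 (note the -x y' term, not -2x y') with n^2 = 64, so n = 8; the polynomial solution is T_8(x).
With y = sum_k a_k x^k, matching x^k gives (k+2)(k+1) a_{k+2} = (k^2 - n^2) a_k = (k - 8)(k + 8) a_k. The right side vanishes at k = 8, so the series with the parity of 8 terminates at degree 8.
Standard normalization: leading coefficient of T_n is 2^(n-1), so a_8 = 2^7 = 128. Work downward with a_k = (k+1)(k+2) a_{k+2} / ((k - 8)(k + 8)):
  a_6 = (7)(8)(128) / ((6 - 8)(6 + 8)) = 7168/(-28) = -256
  a_4 = (5)(6)(-256) / ((4 - 8)(4 + 8)) = -7680/(-48) = 160
  a_2 = (3)(4)(160) / ((2 - 8)(2 + 8)) = 1920/(-60) = -32
  a_0 = (1)(2)(-32) / ((0 - 8)(0 + 8)) = -64/(-64) = 1
Hence T_8(x) = 128 x^8 - 256 x^6 + 160 x^4 - 32 x^2 + 1.

T_8(x); series = 128 x^8 - 256 x^6 + 160 x^4 - 32 x^2 + 1


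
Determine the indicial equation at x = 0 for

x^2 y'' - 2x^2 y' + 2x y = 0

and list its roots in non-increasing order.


Divide by x^2 to reach normal form y'' + P_1(x) y' + P_2(x) y = 0 with P_1(x) = -2 and P_2(x) = 2/x.
x = 0 is a singular point because the y-coefficient 2/x has a pole at x = 0.
It is a regular singular point because x P_1(x) = p(x) = -2x and x^2 P_2(x) = q(x) = 2x are polynomials, hence analytic at x = 0.
p(0) = 0,  q(0) = 0.
Indicial equation: r(r-1) + p(0) r + q(0) = 0, i.e. r^2 + (p(0) - 1) r + q(0) = 0, i.e. r^2 - 1 r = 0.
Discriminant: (-1)^2 - 4(0) = 1, so r = (1 ± 1)/2.
Solving: r_1 = 1, r_2 = 0.

indicial: r^2 - 1 r = 0; roots r_1 = 1, r_2 = 0


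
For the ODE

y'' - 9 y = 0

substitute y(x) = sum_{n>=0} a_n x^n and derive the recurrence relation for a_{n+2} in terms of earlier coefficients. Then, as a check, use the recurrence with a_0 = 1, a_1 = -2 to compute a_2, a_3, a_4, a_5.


Substitute y = sum_n a_n x^n into y'' + (const) y = 0.
y''(x) = sum_{n>=0} (n+2)(n+1) a_{n+2} x^n.
The ODE becomes sum_n [(n+2)(n+1) a_{n+2} - 9 a_n] x^n = 0.
Setting each coefficient to zero gives the recurrence:
  (n+2)(n+1) a_{n+2} - 9 a_n = 0,
  a_{n+2} = 9 / ((n+1)(n+2)) a_n.

Check with a_0 = 1, a_1 = -2 (apply the recurrence for n = 0, 1, 2, 3): a_0 = 1, a_1 = -2, a_2 = 9/2, a_3 = -3, a_4 = 27/8, a_5 = -27/20.

a_{n+2} = 9/((n+1)(n+2)) * a_n; check: a_0 = 1, a_1 = -2, a_2 = 9/2, a_3 = -3, a_4 = 27/8, a_5 = -27/20


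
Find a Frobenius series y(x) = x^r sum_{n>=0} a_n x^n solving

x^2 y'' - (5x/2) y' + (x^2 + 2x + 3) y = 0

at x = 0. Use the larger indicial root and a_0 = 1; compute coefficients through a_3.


Write in Frobenius form y'' + (p(x)/x) y' + (q(x)/x^2) y = 0:
  p(x) = -5/2,  q(x) = x^2 + 2x + 3.
Indicial equation: r(r-1) + (-5/2) r + (3) = 0 -> roots r_1 = 2, r_2 = 3/2.
Take r = r_1 = 2. Let y(x) = x^r sum_{n>=0} a_n x^n with a_0 = 1.
Substitute y = x^r sum a_n x^n and match x^{r+n}. The recurrence is
  D(n) a_n + 2 a_{n-1} + 1 a_{n-2} = 0,  where D(n) = (r+n)(r+n-1) + (-5/2)(r+n) + (3).
  a_n = [-2 a_{n-1} - 1 a_{n-2}] / D(n).
Since the indicial polynomial factors as (r - r_1)(r - r_2), D(n) = (r_1 + n - r_1)(r_1 + n - r_2) = n(n + 1/2).
Evaluating step by step (a_0 = 1):
  n = 1: D(1) = 1(1 + 1/2) = 3/2; numerator = -2(1) = -2; a_1 = (-2)/(3/2) = -4/3
  n = 2: D(2) = 2(2 + 1/2) = 5; numerator = -2(-4/3) - 1(1) = 5/3; a_2 = (5/3)/(5) = 1/3
  n = 3: D(3) = 3(3 + 1/2) = 21/2; numerator = -2(1/3) - 1(-4/3) = 2/3; a_3 = (2/3)/(21/2) = 4/63

r = 2; a_0 = 1; a_1 = -4/3; a_2 = 1/3; a_3 = 4/63


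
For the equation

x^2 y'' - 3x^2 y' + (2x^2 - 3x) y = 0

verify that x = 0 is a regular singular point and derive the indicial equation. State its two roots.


Divide by x^2 to reach normal form y'' + P_1(x) y' + P_2(x) y = 0 with P_1(x) = -3 and P_2(x) = 2 - 3/x.
x = 0 is a singular point because the y-coefficient 2 - 3/x has a pole at x = 0.
It is a regular singular point because x P_1(x) = p(x) = -3x and x^2 P_2(x) = q(x) = 2x^2 - 3x are polynomials, hence analytic at x = 0.
p(0) = 0,  q(0) = 0.
Indicial equation: r(r-1) + p(0) r + q(0) = 0, i.e. r^2 + (p(0) - 1) r + q(0) = 0, i.e. r^2 - 1 r = 0.
Discriminant: (-1)^2 - 4(0) = 1, so r = (1 ± 1)/2.
Solving: r_1 = 1, r_2 = 0.

indicial: r^2 - 1 r = 0; roots r_1 = 1, r_2 = 0


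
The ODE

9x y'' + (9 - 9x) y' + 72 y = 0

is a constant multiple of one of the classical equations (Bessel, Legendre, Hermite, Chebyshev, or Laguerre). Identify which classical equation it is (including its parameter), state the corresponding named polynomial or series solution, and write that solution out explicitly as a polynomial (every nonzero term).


All three coefficients share the factor 9; dividing through by 9 gives  x y'' + (1 - x) y' + 8 y = 0.
This matches the Laguerre equation x y'' + (1 - x) y' + n y = 0 with n = 8; the polynomial solution is L_8(x).
With y = sum_k a_k x^k, matching x^k gives (k+1)k a_{k+1} + (k+1) a_{k+1} - k a_k + n a_k = 0, i.e. (k+1)^2 a_{k+1} = (k - n) a_k = (k - 8) a_k. The right side vanishes at k = 8, so the series terminates at degree 8.
Standard normalization L_n(0) = 1 gives a_0 = 1. Work upward with a_{k+1} = (k - 8) a_k / (k+1)^2:
  a_1 = (0 - 8)(1) / 1^2 = -8/1 = -8
  a_2 = (1 - 8)(-8) / 2^2 = 56/4 = 14
  a_3 = (2 - 8)(14) / 3^2 = -84/9 = -28/3
  a_4 = (3 - 8)(-28/3) / 4^2 = (140/3)/16 = 35/12
  a_5 = (4 - 8)(35/12) / 5^2 = (-35/3)/25 = -7/15
  a_6 = (5 - 8)(-7/15) / 6^2 = (7/5)/36 = 7/180
  a_7 = (6 - 8)(7/180) / 7^2 = (-7/90)/49 = -1/630
  a_8 = (7 - 8)(-1/630) / 8^2 = (1/630)/64 = 1/40320
Hence L_8(x) = x^8/40320 - x^7/630 + 7 x^6/180 - 7 x^5/15 + 35 x^4/12 - 28 x^3/3 + 14 x^2 - 8 x + 1.

L_8(x); series = x^8/40320 - x^7/630 + 7 x^6/180 - 7 x^5/15 + 35 x^4/12 - 28 x^3/3 + 14 x^2 - 8 x + 1


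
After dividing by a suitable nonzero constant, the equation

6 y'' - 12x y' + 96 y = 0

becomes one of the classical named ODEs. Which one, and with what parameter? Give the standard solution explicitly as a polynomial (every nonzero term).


All three coefficients share the factor 6; dividing through by 6 gives  y'' - 2x y' + 16 y = 0.
This matches the Hermite equation y'' - 2x y' + 2n y = 0 with 2n = 16, so n = 8; the polynomial solution is H_8(x).
With y = sum_k a_k x^k, matching x^k gives (k+2)(k+1) a_{k+2} = 2(k - n) a_k = 2(k - 8) a_k. The right side vanishes at k = 8, so the series with the parity of 8 terminates at degree 8.
Standard normalization: leading coefficient of H_n is 2^n, so a_8 = 2^8 = 256. Work downward with a_k = (k+1)(k+2) a_{k+2} / (2(k - n)):
  a_6 = (7)(8)(256) / (2(6 - 8)) = 14336/(-4) = -3584
  a_4 = (5)(6)(-3584) / (2(4 - 8)) = -107520/(-8) = 13440
  a_2 = (3)(4)(13440) / (2(2 - 8)) = 161280/(-12) = -13440
  a_0 = (1)(2)(-13440) / (2(0 - 8)) = -26880/(-16) = 1680
Hence H_8(x) = 256 x^8 - 3584 x^6 + 13440 x^4 - 13440 x^2 + 1680.

H_8(x); series = 256 x^8 - 3584 x^6 + 13440 x^4 - 13440 x^2 + 1680


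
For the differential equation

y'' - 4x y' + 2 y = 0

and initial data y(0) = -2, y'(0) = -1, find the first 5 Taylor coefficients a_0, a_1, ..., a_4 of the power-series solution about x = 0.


Ansatz: y(x) = sum_{n>=0} a_n x^n, so y'(x) = sum_{n>=1} n a_n x^(n-1) and y''(x) = sum_{n>=2} n(n-1) a_n x^(n-2).
Substitute into P(x) y'' + Q(x) y' + R(x) y = 0 with P(x) = 1, Q(x) = -4x, R(x) = 2, and match powers of x.
Initial conditions: a_0 = -2, a_1 = -1.
Setting the coefficient of each power of x to zero and solving order by order (substituting the coefficients already found):
  x^0: 2 a_2 + 2 a_0 = 0  ->  2 a_2 = -2 a_0 = 4  ->  a_2 = 2
  x^1: 6 a_3 - 2 a_1 = 0  ->  6 a_3 = 2 a_1 = -2  ->  a_3 = -1/3
  x^2: 12 a_4 - 6 a_2 = 0  ->  12 a_4 = 6 a_2 = 12  ->  a_4 = 1
Truncated series: y(x) = -2 - x + 2 x^2 - (1/3) x^3 + x^4 + O(x^5).

a_0 = -2; a_1 = -1; a_2 = 2; a_3 = -1/3; a_4 = 1


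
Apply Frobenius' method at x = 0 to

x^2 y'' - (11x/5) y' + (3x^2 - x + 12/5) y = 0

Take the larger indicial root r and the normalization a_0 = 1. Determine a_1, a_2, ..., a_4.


Write in Frobenius form y'' + (p(x)/x) y' + (q(x)/x^2) y = 0:
  p(x) = -11/5,  q(x) = 3x^2 - x + 12/5.
Indicial equation: r(r-1) + (-11/5) r + (12/5) = 0 -> roots r_1 = 2, r_2 = 6/5.
Take r = r_1 = 2. Let y(x) = x^r sum_{n>=0} a_n x^n with a_0 = 1.
Substitute y = x^r sum a_n x^n and match x^{r+n}. The recurrence is
  D(n) a_n - 1 a_{n-1} + 3 a_{n-2} = 0,  where D(n) = (r+n)(r+n-1) + (-11/5)(r+n) + (12/5).
  a_n = [1 a_{n-1} - 3 a_{n-2}] / D(n).
Since the indicial polynomial factors as (r - r_1)(r - r_2), D(n) = (r_1 + n - r_1)(r_1 + n - r_2) = n(n + 4/5).
Evaluating step by step (a_0 = 1):
  n = 1: D(1) = 1(1 + 4/5) = 9/5; numerator = 1(1) = 1; a_1 = (1)/(9/5) = 5/9
  n = 2: D(2) = 2(2 + 4/5) = 28/5; numerator = 1(5/9) - 3(1) = -22/9; a_2 = (-22/9)/(28/5) = -55/126
  n = 3: D(3) = 3(3 + 4/5) = 57/5; numerator = 1(-55/126) - 3(5/9) = -265/126; a_3 = (-265/126)/(57/5) = -1325/7182
  n = 4: D(4) = 4(4 + 4/5) = 96/5; numerator = 1(-1325/7182) - 3(-55/126) = 4040/3591; a_4 = (4040/3591)/(96/5) = 2525/43092

r = 2; a_0 = 1; a_1 = 5/9; a_2 = -55/126; a_3 = -1325/7182; a_4 = 2525/43092


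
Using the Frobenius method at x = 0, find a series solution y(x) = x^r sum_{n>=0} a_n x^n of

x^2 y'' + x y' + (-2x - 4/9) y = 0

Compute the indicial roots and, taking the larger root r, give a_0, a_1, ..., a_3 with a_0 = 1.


Write in Frobenius form y'' + (p(x)/x) y' + (q(x)/x^2) y = 0:
  p(x) = 1,  q(x) = -2x - 4/9.
Indicial equation: r(r-1) + (1) r + (-4/9) = 0 -> roots r_1 = 2/3, r_2 = -2/3.
Take r = r_1 = 2/3. Let y(x) = x^r sum_{n>=0} a_n x^n with a_0 = 1.
Substitute y = x^r sum a_n x^n and match x^{r+n}. The recurrence is
  D(n) a_n - 2 a_{n-1} = 0,  where D(n) = (r+n)(r+n-1) + (1)(r+n) + (-4/9).
  a_n = 2 / D(n) * a_{n-1}.
Since the indicial polynomial factors as (r - r_1)(r - r_2), D(n) = (r_1 + n - r_1)(r_1 + n - r_2) = n(n + 4/3).
Evaluating step by step (a_0 = 1):
  n = 1: D(1) = 1(1 + 4/3) = 7/3; numerator = 2(1) = 2; a_1 = (2)/(7/3) = 6/7
  n = 2: D(2) = 2(2 + 4/3) = 20/3; numerator = 2(6/7) = 12/7; a_2 = (12/7)/(20/3) = 9/35
  n = 3: D(3) = 3(3 + 4/3) = 13; numerator = 2(9/35) = 18/35; a_3 = (18/35)/(13) = 18/455

r = 2/3; a_0 = 1; a_1 = 6/7; a_2 = 9/35; a_3 = 18/455


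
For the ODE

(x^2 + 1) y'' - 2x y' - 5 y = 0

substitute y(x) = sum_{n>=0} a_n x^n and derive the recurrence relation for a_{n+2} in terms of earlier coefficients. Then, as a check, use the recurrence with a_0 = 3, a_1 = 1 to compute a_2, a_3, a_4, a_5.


Substitute y = sum_n a_n x^n.
(1 + 1 x^2) y'' contributes (n+2)(n+1) a_{n+2} + n(n-1) a_n at x^n.
-2 x y'(x) contributes -2 n a_n at x^n.
-5 y(x) contributes -5 a_n at x^n.
Matching x^n: (n+2)(n+1) a_{n+2} + (n(n-1) - 2 n - 5) a_n = 0.
Thus a_{n+2} = (-n(n-1) + 2 n + 5) / ((n+1)(n+2)) * a_n.

Check with a_0 = 3, a_1 = 1 (apply the recurrence for n = 0, 1, 2, 3): a_0 = 3, a_1 = 1, a_2 = 15/2, a_3 = 7/6, a_4 = 35/8, a_5 = 7/24.

a_(n+2) = (-n(n-1) + 2 n + 5) / ((n+1)(n+2)) * a_n; check: a_0 = 3, a_1 = 1, a_2 = 15/2, a_3 = 7/6, a_4 = 35/8, a_5 = 7/24
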